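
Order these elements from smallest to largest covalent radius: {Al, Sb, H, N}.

H, N, Al, Sb

H is in period 1, group 1; N is in period 2, group 15; Al is in period 3, group 13; Sb is in period 5, group 15.
Across a period the added protons contract the valence shell; down a group each new principal shell makes the atom larger.
Neither a single period nor a single group — weigh both effects.
N > H: period and group pull opposite ways; the down-group shift dominates (71 vs 32 pm).
Al > N: relative to N, both the across-period and down-group shifts push Al's atomic radius up.
Sb > Al: period and group pull opposite ways; the down-group shift dominates (140 vs 126 pm).
Tabulated atomic radius (pm): H 32, N 71, Al 126, Sb 140.
So from smallest to largest: H < N < Al < Sb.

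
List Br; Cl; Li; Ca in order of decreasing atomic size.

Across a period the added protons contract the valence shell; down a group each new principal shell makes the atom larger.
These span different periods and groups, so the two trends combine.
Br > Cl: Br sits below Cl in group 17, so the down-group effect alone puts Br larger.
Li > Br: the two effects oppose for this pair; the across-period effect wins (133 vs 114 pm).
Ca > Li: period and group pull opposite ways; the down-group shift dominates (171 vs 133 pm).
For reference (pm): Li 133, Cl 99, Ca 171, Br 114.
So from largest to smallest: Ca > Li > Br > Cl.

Ca > Li > Br > Cl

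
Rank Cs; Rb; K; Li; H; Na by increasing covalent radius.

Across a period the added protons contract the valence shell; down a group each new principal shell makes the atom larger.
All are in group 1, so atomic radius increases down the group.
So from smallest to largest: H < Li < Na < K < Rb < Cs.

H < Li < Na < K < Rb < Cs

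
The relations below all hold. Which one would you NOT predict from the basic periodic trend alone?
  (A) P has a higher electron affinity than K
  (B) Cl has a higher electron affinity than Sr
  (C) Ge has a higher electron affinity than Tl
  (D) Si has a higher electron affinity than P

(D)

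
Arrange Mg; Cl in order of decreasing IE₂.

Cl, Mg

After 1 electron has been removed, what remains? Mg⁺ still has 1 valence electron; Cl⁺ still has 6 valence electrons.
All are still removing valence electrons, so compare the +1 ions as you would atoms: IE_2 generally rises across a period (higher Z_eff) and falls down a group (larger shell), subject to the usual subshell exceptions.
Valence configurations: Mg⁺ [Ne]3s¹, Cl⁺ [Ne]3s²3p⁴.
Approximate IE_2 values (kJ/mol): Mg 1451, Cl 2298.
Putting it together, IE_2: Mg < Cl.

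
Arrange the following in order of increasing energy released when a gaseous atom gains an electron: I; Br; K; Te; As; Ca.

Ca < K < As < Te < I < Br

K is in period 4, group 1; Ca is in period 4, group 2; As is in period 4, group 15; Br is in period 4, group 17; Te is in period 5, group 16; I is in period 5, group 17.
Adding an electron releases more energy for atoms nearer the top right (short of the noble gases).
These span different periods and groups, so the two trends combine.
K > Ca: this pair runs against the simple trend — see the exception note.
As > K: As lies to the right of K in period 4, so the across-period effect alone puts As higher.
Te > As: period and group pull opposite ways; the across-period shift dominates (190 vs 78 kJ/mol).
I > Te: I lies to the right of Te in period 5, so the across-period effect alone puts I higher.
Br > I: Br sits above I in group 17, so the down-group effect alone puts Br higher.
Note the exception: K has a higher electron affinity than Ca, contrary to the simple trend — adding an electron to Ca (ns²) has to open a new, higher-energy np subshell, which is unfavourable.
For reference (kJ/mol): K 48, Ca 2, As 78, Br 325, Te 190, I 295.
So from lowest to highest: Ca < K < As < Te < I < Br.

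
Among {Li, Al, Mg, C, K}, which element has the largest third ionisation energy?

Li

After 2 electrons have been removed, what remains? Li²⁺ is already 1 electron into the core; Al²⁺ still has 1 valence electron; Mg²⁺ is the bare [Ne] core; C²⁺ still has 2 valence electrons; K²⁺ is already 1 electron into the core.
Usually core removal costs more than valence removal, but here the competition is close: a tightly held n=2 valence electron can cost more to remove than an n=3 core electron, so the actual values have to decide it.
Valence configurations: Al²⁺ [Ne]3s¹, C²⁺ [He]2s².
Tabulated IE_3 (kJ/mol): Li 11815, Al 2745, Mg 7733, C 4620, K 4420.
Hence IE_3: Al < K < C < Mg < Li.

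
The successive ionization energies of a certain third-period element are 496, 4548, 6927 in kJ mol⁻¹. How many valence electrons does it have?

Look for the largest jump between consecutive ionization energies: IE2/IE1 ≈ 9.2, far larger than any earlier ratio.
That jump marks the point where a core electron is being removed. So the atom has 1 valence electron.

1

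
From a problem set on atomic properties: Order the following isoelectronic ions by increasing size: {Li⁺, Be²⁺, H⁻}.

Be²⁺, Li⁺, H⁻

All of these have 2 electrons, so size is governed by nuclear charge alone: the more protons, the stronger the pull on the same electron cloud, and the smaller the ion.
Nuclear charges: Be²⁺ (Z=4), Li⁺ (Z=3), H⁻ (Z=1).
Smallest to largest: Be²⁺ < Li⁺ < H⁻.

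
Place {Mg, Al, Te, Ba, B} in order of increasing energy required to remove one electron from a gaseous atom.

Ba, Al, Mg, B, Te

B is in period 2, group 13; Mg is in period 3, group 2; Al is in period 3, group 13; Te is in period 5, group 16; Ba is in period 6, group 2.
First ionization energy rises across a period (greater Z_eff holds electrons more tightly) and falls down a group (valence electrons are farther from the nucleus).
Here both period and group differ, so the two effects have to be weighed against each other.
Al > Ba: both effects reinforce here, so Al is clearly the higher of the two.
Mg > Al: this pair runs against the simple trend — see the exception note.
B > Mg: relative to Mg, both the across-period and down-group shifts push B's first ionization energy up.
Te > B: the two effects oppose for this pair; the across-period effect wins (869 vs 801 kJ/mol).
Note the exception: Mg has a higher first ionization energy than Al, contrary to the simple trend — Al's single 3p electron is easier to remove than one from Mg's filled 3s².
Tabulated first ionization energy (kJ/mol): B 801, Mg 738, Al 578, Te 869, Ba 503.
So from lowest to highest: Ba < Al < Mg < B < Te.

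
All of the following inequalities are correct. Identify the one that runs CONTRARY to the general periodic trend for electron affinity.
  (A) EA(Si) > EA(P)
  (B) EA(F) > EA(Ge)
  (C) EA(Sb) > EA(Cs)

The general trend: electron affinity increases across a period and decreases down a group.
(A) Si (period 3, group 14) vs P (period 3, group 15): the stated order contradicts the simple trend.
(B) F (period 2, group 17) vs Ge (period 4, group 14): the stated order agrees with the simple trend.
(C) Sb (period 5, group 15) vs Cs (period 6, group 1): the stated order agrees with the simple trend.
The exception is (A): adding an electron to P's half-filled 3p³ is unfavourable, so Si (3p²) has the more exothermic EA.

(A)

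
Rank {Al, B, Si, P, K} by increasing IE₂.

Si, Al, P, B, K

After 1 electron has been removed, what remains? Al⁺ still has 2 valence electrons; B⁺ still has 2 valence electrons; Si⁺ still has 3 valence electrons; P⁺ still has 4 valence electrons; K⁺ is the bare [Ar] core.
Core electrons are held far more tightly than valence electrons, so K tops the IE_2 order.
Valence configurations: Al⁺ [Ne]3s², B⁺ [He]2s², Si⁺ [Ne]3s²3p¹, P⁺ [Ne]3s²3p².
Si⁺ loses a lone 3p electron whereas Al⁺ must break into a filled 3s² pair, so IE_2(Al) > IE_2(Si) even though Si has the higher nuclear charge.
Tabulated IE_2 (kJ/mol): Al 1817, B 2427, Si 1577, P 1907, K 3052.
So the second ionization energies run Si < Al < P < B < K.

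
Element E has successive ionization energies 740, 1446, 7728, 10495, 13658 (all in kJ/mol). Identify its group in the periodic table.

Group 2

Look for the largest jump between consecutive ionization energies: IE3/IE2 ≈ 5.3, far larger than any earlier ratio.
That jump marks the point where a core electron is being removed. So the atom has 2 valence electrons.
A main-group element with 2 valence electrons is in group 2.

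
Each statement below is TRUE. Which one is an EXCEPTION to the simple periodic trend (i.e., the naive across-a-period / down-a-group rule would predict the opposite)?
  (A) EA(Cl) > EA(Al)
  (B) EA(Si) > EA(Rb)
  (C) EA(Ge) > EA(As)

The general trend: electron affinity increases across a period and decreases down a group.
(A) Cl (period 3, group 17) vs Al (period 3, group 13): the stated order agrees with the simple trend.
(B) Si (period 3, group 14) vs Rb (period 5, group 1): the stated order agrees with the simple trend.
(C) Ge (period 4, group 14) vs As (period 4, group 15): the stated order contradicts the simple trend.
The exception is (C): adding an electron to As's half-filled 4p³ is unfavourable, so Ge (4p²) has the more exothermic EA.

(C)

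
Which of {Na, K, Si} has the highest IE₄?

Na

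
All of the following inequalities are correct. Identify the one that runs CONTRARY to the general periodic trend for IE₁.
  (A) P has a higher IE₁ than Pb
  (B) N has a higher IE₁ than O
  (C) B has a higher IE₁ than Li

(B)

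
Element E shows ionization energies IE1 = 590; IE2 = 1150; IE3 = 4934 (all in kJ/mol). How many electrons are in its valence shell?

2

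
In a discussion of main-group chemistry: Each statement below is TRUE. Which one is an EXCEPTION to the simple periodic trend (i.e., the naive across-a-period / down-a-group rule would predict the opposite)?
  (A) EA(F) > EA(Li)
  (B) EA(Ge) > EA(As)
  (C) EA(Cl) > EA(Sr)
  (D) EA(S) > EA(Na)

The general trend: electron affinity increases across a period and decreases down a group.
(A) F (period 2, group 17) vs Li (period 2, group 1): the stated order agrees with the simple trend.
(B) Ge (period 4, group 14) vs As (period 4, group 15): the stated order contradicts the simple trend.
(C) Cl (period 3, group 17) vs Sr (period 5, group 2): the stated order agrees with the simple trend.
(D) S (period 3, group 16) vs Na (period 3, group 1): the stated order agrees with the simple trend.
The exception is (B): adding an electron to As's half-filled 4p³ is unfavourable, so Ge (4p²) has the more exothermic EA.

(B)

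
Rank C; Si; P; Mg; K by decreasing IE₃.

After 2 electrons have been removed, what remains? C²⁺ still has 2 valence electrons; Si²⁺ still has 2 valence electrons; P²⁺ still has 3 valence electrons; Mg²⁺ is the bare [Ne] core; K²⁺ is already 1 electron into the core.
Usually core removal costs more than valence removal, but here the competition is close: a tightly held n=2 valence electron can cost more to remove than an n=3 core electron, so the actual values have to decide it.
Valence configurations: C²⁺ [He]2s², Si²⁺ [Ne]3s², P²⁺ [Ne]3s²3p¹.
P²⁺ loses a lone 3p electron whereas Si²⁺ must break into a filled 3s² pair, so IE_3(Si) > IE_3(P) even though P has the higher nuclear charge.
Tabulated IE_3 (kJ/mol): C 4620, Si 3232, P 2914, Mg 7733, K 4420.
Putting it together, IE_3: P < Si < K < C < Mg.

Mg, C, K, Si, P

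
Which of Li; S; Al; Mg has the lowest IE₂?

Consider each +1 ion: Li⁺ is the bare [He] core; S⁺ still has 5 valence electrons; Al⁺ still has 2 valence electrons; Mg⁺ still has 1 valence electron.
Core electrons are held far more tightly than valence electrons, so Li tops the IE_2 order.
Valence configurations: S⁺ [Ne]3s²3p³, Al⁺ [Ne]3s², Mg⁺ [Ne]3s¹.
Tabulated IE_2 (kJ/mol): Li 7298, S 2252, Al 1817, Mg 1451.
Putting it together, IE_2: Mg < Al < S < Li.

Mg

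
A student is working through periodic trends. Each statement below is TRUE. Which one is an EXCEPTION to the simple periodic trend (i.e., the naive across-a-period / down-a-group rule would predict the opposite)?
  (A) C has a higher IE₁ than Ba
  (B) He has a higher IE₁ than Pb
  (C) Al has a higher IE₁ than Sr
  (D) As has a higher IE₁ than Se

(D)

The general trend: IE₁ increases across a period and decreases down a group.
(A) C (period 2, group 14) vs Ba (period 6, group 2): the stated order agrees with the simple trend.
(B) He (period 1, group 18) vs Pb (period 6, group 14): the stated order agrees with the simple trend.
(C) Al (period 3, group 13) vs Sr (period 5, group 2): the stated order agrees with the simple trend.
(D) As (period 4, group 15) vs Se (period 4, group 16): the stated order contradicts the simple trend.
The exception is (D): Se (4p⁴) ionizes more easily than half-filled As (4p³).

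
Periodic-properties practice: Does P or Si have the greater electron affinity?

Electron affinity generally becomes more exothermic across a period toward the halogens and less exothermic down a group.
All lie in period 3; the across-period trend (electron affinity increases left to right) applies, with the exception below.
Note the exception: Si has a higher electron affinity than P, contrary to the simple trend — adding an electron to P's half-filled 3p³ is unfavourable, so Si (3p²) has the more exothermic EA.
Tabulated electron affinity (kJ/mol): Si 134, P 72.
So Si has the greater electron affinity (Si > P).

Si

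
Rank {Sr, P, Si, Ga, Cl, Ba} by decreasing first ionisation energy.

Cl > P > Si > Ga > Sr > Ba

IE₁ increases left→right with effective nuclear charge and decreases top→bottom as the valence shell moves farther out.
These span different periods and groups, so the two trends combine.
Sr > Ba: Sr sits above Ba in group 2, so the down-group effect alone puts Sr higher.
Ga > Sr: both effects reinforce here, so Ga is clearly the higher of the two.
Si > Ga: relative to Ga, both the across-period and down-group shifts push Si's first ionization energy up.
P > Si: P lies to the right of Si in period 3, so the across-period effect alone puts P higher.
Cl > P: both are in period 3; the period trend gives Cl the larger value.
Approximate values (kJ/mol): Si 786, P 1012, Cl 1251, Ga 579, Sr 550, Ba 503.
So from highest to lowest: Cl > P > Si > Ga > Sr > Ba.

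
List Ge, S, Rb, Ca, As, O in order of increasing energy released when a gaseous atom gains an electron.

O is in period 2, group 16; S is in period 3, group 16; Ca is in period 4, group 2; Ge is in period 4, group 14; As is in period 4, group 15; Rb is in period 5, group 1.
Electron affinity generally becomes more exothermic across a period toward the halogens and less exothermic down a group.
Neither a single period nor a single group — weigh both effects.
Rb > Ca: this pair runs against the simple trend — see the exception note.
As > Rb: relative to Rb, both the across-period and down-group shifts push As's electron affinity up.
Ge > As: this pair runs against the simple trend — see the exception note.
O > Ge: both effects reinforce here, so O is clearly the higher of the two.
S > O: this pair runs against the simple trend — see the exception note.
Note the exception: Rb has a higher electron affinity than Ca, contrary to the simple trend — adding an electron to Ca (ns²) has to open a new, higher-energy np subshell, which is unfavourable.
Note the exception: Ge has a higher electron affinity than As, contrary to the simple trend — adding an electron to As's half-filled 4p³ is unfavourable, so Ge (4p²) has the more exothermic EA.
Note the exception: S has a higher electron affinity than O, contrary to the simple trend — the compact 2p subshell of O repels the added electron more than S's larger 3p does.
Approximate values (kJ/mol): O 141, S 200, Ca 2, Ge 119, As 78, Rb 47.
So from lowest to highest: Ca < Rb < As < Ge < O < S.

Ca < Rb < As < Ge < O < S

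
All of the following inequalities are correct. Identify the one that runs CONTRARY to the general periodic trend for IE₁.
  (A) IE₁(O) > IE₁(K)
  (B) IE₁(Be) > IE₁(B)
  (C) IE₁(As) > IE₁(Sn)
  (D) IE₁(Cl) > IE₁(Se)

The general trend: IE₁ increases across a period and decreases down a group.
(A) O (period 2, group 16) vs K (period 4, group 1): the stated order agrees with the simple trend.
(B) Be (period 2, group 2) vs B (period 2, group 13): the stated order contradicts the simple trend.
(C) As (period 4, group 15) vs Sn (period 5, group 14): the stated order agrees with the simple trend.
(D) Cl (period 3, group 17) vs Se (period 4, group 16): the stated order agrees with the simple trend.
The exception is (B): removing B's lone 2p electron is easier than breaking Be's filled 2s².

(B)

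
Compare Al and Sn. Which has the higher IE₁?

Sn

Al is in period 3, group 13; Sn is in period 5, group 14.
IE₁ increases left→right with effective nuclear charge and decreases top→bottom as the valence shell moves farther out.
These span different periods and groups, so the two trends combine.
Sn > Al: the two effects oppose for this pair; the across-period effect wins (709 vs 578 kJ/mol).
Approximate values (kJ/mol): Al 578, Sn 709.
So Sn has the higher IE₁ (Sn > Al).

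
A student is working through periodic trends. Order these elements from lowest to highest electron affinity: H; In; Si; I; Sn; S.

In < H < Sn < Si < S < I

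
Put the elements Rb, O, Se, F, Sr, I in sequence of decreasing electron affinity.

F > I > Se > O > Rb > Sr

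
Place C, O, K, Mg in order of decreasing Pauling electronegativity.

Atoms toward the upper right of the periodic table pull bonding electrons most strongly.
Here both period and group differ, so the two effects have to be weighed against each other.
Mg > K: both effects reinforce here, so Mg is clearly the higher of the two.
C > Mg: both effects reinforce here, so C is clearly the higher of the two.
O > C: O lies to the right of C in period 2, so the across-period effect alone puts O higher.
Approximate values (Pauling): C 2.55, O 3.44, Mg 1.31, K 0.82.
So from highest to lowest: O > C > Mg > K.

O > C > Mg > K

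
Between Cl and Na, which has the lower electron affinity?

Na

Na is in period 3, group 1; Cl is in period 3, group 17.
Electron affinity generally becomes more exothermic across a period toward the halogens and less exothermic down a group.
All lie in period 3, so electron affinity increases left to right.
So Na has the lower electron affinity (Na < Cl).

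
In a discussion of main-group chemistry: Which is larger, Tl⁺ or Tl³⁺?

Tl⁺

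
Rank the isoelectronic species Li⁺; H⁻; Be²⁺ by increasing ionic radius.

Be²⁺ < Li⁺ < H⁻

All of these have 2 electrons, so size is governed by nuclear charge alone: the more protons, the stronger the pull on the same electron cloud, and the smaller the ion.
Nuclear charges: Be²⁺ (Z=4), Li⁺ (Z=3), H⁻ (Z=1).
Smallest to largest: Be²⁺ < Li⁺ < H⁻.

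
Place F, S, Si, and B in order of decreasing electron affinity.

B is in period 2, group 13; F is in period 2, group 17; Si is in period 3, group 14; S is in period 3, group 16.
Atoms with high Z_eff and room in the valence shell (especially the halogens) have the most exothermic electron affinities.
Neither a single period nor a single group — weigh both effects.
Si > B: the two effects oppose for this pair; the across-period effect wins (134 vs 27 kJ/mol).
S > Si: S lies to the right of Si in period 3, so the across-period effect alone puts S higher.
F > S: relative to S, both the across-period and down-group shifts push F's electron affinity up.
Approximate values (kJ/mol): B 27, F 328, Si 134, S 200.
So from highest to lowest: F > S > Si > B.

F, S, Si, B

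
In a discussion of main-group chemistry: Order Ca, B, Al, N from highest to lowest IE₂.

N, B, Al, Ca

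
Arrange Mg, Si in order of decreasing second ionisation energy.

IE_2 is the cost of taking one more electron from the +1 cation: Mg⁺ still has 1 valence electron; Si⁺ still has 3 valence electrons.
All are still removing valence electrons, so compare the +1 ions as you would atoms: IE_2 generally rises across a period (higher Z_eff) and falls down a group (larger shell), subject to the usual subshell exceptions.
Valence configurations: Mg⁺ [Ne]3s¹, Si⁺ [Ne]3s²3p¹.
Approximate IE_2 values (kJ/mol): Mg 1451, Si 1577.
Putting it together, IE_2: Mg < Si.

Si > Mg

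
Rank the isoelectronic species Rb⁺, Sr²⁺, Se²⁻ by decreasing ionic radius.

Se²⁻ > Rb⁺ > Sr²⁺

All of these have 36 electrons, so size is governed by nuclear charge alone: the more protons, the stronger the pull on the same electron cloud, and the smaller the ion.
Nuclear charges: Sr²⁺ (Z=38), Rb⁺ (Z=37), Se²⁻ (Z=34).
Largest to smallest: Se²⁻ > Rb⁺ > Sr²⁺.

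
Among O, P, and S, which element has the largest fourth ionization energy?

The fourth ionization energy removes an electron from the +3 ion. For each element: O³⁺ still has 3 valence electrons; P³⁺ still has 2 valence electrons; S³⁺ still has 3 valence electrons.
All are still removing valence electrons, so compare the +3 ions as you would atoms: IE_4 generally rises across a period (higher Z_eff) and falls down a group (larger shell), subject to the usual subshell exceptions.
Valence configurations: O³⁺ [He]2s²2p¹, P³⁺ [Ne]3s², S³⁺ [Ne]3s²3p¹.
S³⁺ loses a lone 3p electron whereas P³⁺ must break into a filled 3s² pair, so IE_4(P) > IE_4(S) even though S has the higher nuclear charge.
Approximate IE_4 values (kJ/mol): O 7469, P 4964, S 4556.
Overall IE_4 order: S < P < O.

O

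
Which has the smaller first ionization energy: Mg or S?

Mg

Mg is in period 3, group 2; S is in period 3, group 16.
First ionization energy rises across a period (greater Z_eff holds electrons more tightly) and falls down a group (valence electrons are farther from the nucleus).
All lie in period 3, so first ionization energy increases left to right.
So Mg has the smaller first ionization energy (Mg < S).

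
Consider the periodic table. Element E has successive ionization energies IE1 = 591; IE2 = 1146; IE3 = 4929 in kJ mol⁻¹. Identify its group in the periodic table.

Look for the largest jump between consecutive ionization energies: IE3/IE2 ≈ 4.3, far larger than any earlier ratio.
That jump marks the point where a core electron is being removed. So the atom has 2 valence electrons.
A main-group element with 2 valence electrons is in group 2.

Group 2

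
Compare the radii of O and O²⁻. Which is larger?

Forming O²⁻ adds 2 electrons to O. More electron–electron repulsion in the same shell, with unchanged nuclear charge, lets the cloud expand.
An anion is larger than its parent atom: O²⁻ > O.

O²⁻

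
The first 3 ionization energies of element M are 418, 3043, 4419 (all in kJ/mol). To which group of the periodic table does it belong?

Group 1

Look for the largest jump between consecutive ionization energies: IE2/IE1 ≈ 7.3, far larger than any earlier ratio.
That jump marks the point where a core electron is being removed. So the atom has 1 valence electron.
A main-group element with 1 valence electron is in group 1.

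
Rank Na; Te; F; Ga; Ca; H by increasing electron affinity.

Ca < Ga < Na < H < Te < F

H is in period 1, group 1; F is in period 2, group 17; Na is in period 3, group 1; Ca is in period 4, group 2; Ga is in period 4, group 13; Te is in period 5, group 16.
Electron affinity generally becomes more exothermic across a period toward the halogens and less exothermic down a group.
Here both period and group differ, so the two effects have to be weighed against each other.
Ga > Ca: Ga lies to the right of Ca in period 4, so the across-period effect alone puts Ga higher.
Na > Ga: the two effects oppose for this pair; the down-group effect wins (53 vs 29 kJ/mol).
H > Na: they share group 1; the group trend gives H the larger value.
Te > H: the two effects oppose for this pair; the across-period effect wins (190 vs 73 kJ/mol).
F > Te: both effects reinforce here, so F is clearly the higher of the two.
For reference (kJ/mol): H 73, F 328, Na 53, Ca 2, Ga 29, Te 190.
So from lowest to highest: Ca < Ga < Na < H < Te < F.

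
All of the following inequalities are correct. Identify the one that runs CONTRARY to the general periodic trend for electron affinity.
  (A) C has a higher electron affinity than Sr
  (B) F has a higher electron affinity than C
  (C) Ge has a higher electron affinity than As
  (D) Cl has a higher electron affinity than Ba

The general trend: electron affinity increases across a period and decreases down a group.
(A) C (period 2, group 14) vs Sr (period 5, group 2): the stated order agrees with the simple trend.
(B) F (period 2, group 17) vs C (period 2, group 14): the stated order agrees with the simple trend.
(C) Ge (period 4, group 14) vs As (period 4, group 15): the stated order contradicts the simple trend.
(D) Cl (period 3, group 17) vs Ba (period 6, group 2): the stated order agrees with the simple trend.
The exception is (C): adding an electron to As's half-filled 4p³ is unfavourable, so Ge (4p²) has the more exothermic EA.

(C)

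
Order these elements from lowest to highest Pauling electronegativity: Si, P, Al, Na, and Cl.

Na < Al < Si < P < Cl

Electronegativity increases across a period and decreases down a group, tracking effective nuclear charge and atomic size.
All lie in period 3, so electronegativity increases left to right.
So from lowest to highest: Na < Al < Si < P < Cl.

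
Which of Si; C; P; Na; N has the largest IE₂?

Consider each +1 ion: Si⁺ still has 3 valence electrons; C⁺ still has 3 valence electrons; P⁺ still has 4 valence electrons; Na⁺ is the bare [Ne] core; N⁺ still has 4 valence electrons.
Breaking into a closed-shell core is much more expensive than removing a leftover valence electron — Na has the largest IE_2 here.
Valence configurations: Si⁺ [Ne]3s²3p¹, C⁺ [He]2s²2p¹, P⁺ [Ne]3s²3p², N⁺ [He]2s²2p².
Approximate IE_2 values (kJ/mol): Si 1577, C 2353, P 1907, Na 4562, N 2856.
So the second ionization energies run Si < P < C < N < Na.

Na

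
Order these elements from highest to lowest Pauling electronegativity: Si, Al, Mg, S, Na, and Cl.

Electronegativity increases across a period and decreases down a group, tracking effective nuclear charge and atomic size.
All lie in period 3, so electronegativity increases left to right.
So from highest to lowest: Cl > S > Si > Al > Mg > Na.

Cl, S, Si, Al, Mg, Na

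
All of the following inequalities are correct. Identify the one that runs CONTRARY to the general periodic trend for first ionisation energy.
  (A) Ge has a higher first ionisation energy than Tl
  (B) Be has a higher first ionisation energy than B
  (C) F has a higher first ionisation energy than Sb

(B)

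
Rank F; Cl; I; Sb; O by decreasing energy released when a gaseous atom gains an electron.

Cl > F > I > O > Sb

O is in period 2, group 16; F is in period 2, group 17; Cl is in period 3, group 17; Sb is in period 5, group 15; I is in period 5, group 17.
Atoms with high Z_eff and room in the valence shell (especially the halogens) have the most exothermic electron affinities.
Neither a single period nor a single group — weigh both effects.
O > Sb: relative to Sb, both the across-period and down-group shifts push O's electron affinity up.
I > O: period and group pull opposite ways; the across-period shift dominates (295 vs 141 kJ/mol).
F > I: they share group 17; the group trend gives F the larger value.
Cl > F: this pair runs against the simple trend — see the exception note.
Note the exception: Cl has a higher electron affinity than F, contrary to the simple trend — F's small 2p subshell makes the incoming electron feel strong e⁻–e⁻ repulsion, so Cl actually releases more energy on gaining an electron.
Tabulated electron affinity (kJ/mol): O 141, F 328, Cl 349, Sb 103, I 295.
So from highest to lowest: Cl > F > I > O > Sb.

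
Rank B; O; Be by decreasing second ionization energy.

Consider each +1 ion: B⁺ still has 2 valence electrons; O⁺ still has 5 valence electrons; Be⁺ still has 1 valence electron.
All are still removing valence electrons, so compare the +1 ions as you would atoms: IE_2 generally rises across a period (higher Z_eff) and falls down a group (larger shell), subject to the usual subshell exceptions.
Valence configurations: B⁺ [He]2s², O⁺ [He]2s²2p³, Be⁺ [He]2s¹.
Approximate IE_2 values (kJ/mol): B 2427, O 3388, Be 1757.
So the second ionization energies run Be < B < O.

O > B > Be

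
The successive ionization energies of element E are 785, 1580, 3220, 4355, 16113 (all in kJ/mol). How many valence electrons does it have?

4

Look for the largest jump between consecutive ionization energies: IE5/IE4 ≈ 3.7, far larger than any earlier ratio.
That jump marks the point where a core electron is being removed. So the atom has 4 valence electrons.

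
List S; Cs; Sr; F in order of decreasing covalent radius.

Cs > Sr > S > F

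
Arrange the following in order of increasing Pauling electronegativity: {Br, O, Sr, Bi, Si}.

Sr, Si, Bi, Br, O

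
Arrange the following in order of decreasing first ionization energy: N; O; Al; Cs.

N > O > Al > Cs

First ionization energy rises across a period (greater Z_eff holds electrons more tightly) and falls down a group (valence electrons are farther from the nucleus).
Here both period and group differ, so the two effects have to be weighed against each other.
Al > Cs: relative to Cs, both the across-period and down-group shifts push Al's first ionization energy up.
O > Al: both effects reinforce here, so O is clearly the higher of the two.
N > O: this pair runs against the simple trend — see the exception note.
Note the exception: N has a higher first ionization energy than O, contrary to the simple trend — pairing an electron in O's 2p⁴ costs repulsion energy, so O ionizes more easily than half-filled N (2p³).
For reference (kJ/mol): N 1402, O 1314, Al 578, Cs 376.
So from highest to lowest: N > O > Al > Cs.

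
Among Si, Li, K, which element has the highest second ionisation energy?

Li

The second ionization energy removes an electron from the +1 ion. For each element: Si⁺ still has 3 valence electrons; Li⁺ is the bare [He] core; K⁺ is the bare [Ar] core.
Core electrons are held far more tightly than valence electrons, so K and Li top the IE_2 order.
Tabulated IE_2 (kJ/mol): Si 1577, Li 7298, K 3052.
Overall IE_2 order: Si < K < Li.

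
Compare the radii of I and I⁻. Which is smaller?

I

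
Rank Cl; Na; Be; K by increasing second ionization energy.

Be < Cl < K < Na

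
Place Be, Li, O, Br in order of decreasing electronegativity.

Li is in period 2, group 1; Be is in period 2, group 2; O is in period 2, group 16; Br is in period 4, group 17.
Atoms toward the upper right of the periodic table pull bonding electrons most strongly.
Here both period and group differ, so the two effects have to be weighed against each other.
Be > Li: Be lies to the right of Li in period 2, so the across-period effect alone puts Be higher.
Br > Be: period and group pull opposite ways; the across-period shift dominates (2.96 vs 1.57).
O > Br: the two effects oppose for this pair; the down-group effect wins (3.44 vs 2.96).
Approximate values (Pauling): Li 0.98, Be 1.57, O 3.44, Br 2.96.
So from highest to lowest: O > Br > Be > Li.

O > Br > Be > Li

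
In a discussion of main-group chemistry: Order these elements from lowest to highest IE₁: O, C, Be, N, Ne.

Be, C, O, N, Ne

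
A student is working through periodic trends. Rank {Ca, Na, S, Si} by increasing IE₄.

Si, S, Ca, Na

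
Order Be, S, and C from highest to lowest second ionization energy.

After 1 electron has been removed, what remains? Be⁺ still has 1 valence electron; S⁺ still has 5 valence electrons; C⁺ still has 3 valence electrons.
All are still removing valence electrons, so compare the +1 ions as you would atoms: IE_2 generally rises across a period (higher Z_eff) and falls down a group (larger shell), subject to the usual subshell exceptions.
Valence configurations: Be⁺ [He]2s¹, S⁺ [Ne]3s²3p³, C⁺ [He]2s²2p¹.
Tabulated IE_2 (kJ/mol): Be 1757, S 2252, C 2353.
So the second ionization energies run Be < S < C.

C > S > Be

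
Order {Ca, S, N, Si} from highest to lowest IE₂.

N, S, Si, Ca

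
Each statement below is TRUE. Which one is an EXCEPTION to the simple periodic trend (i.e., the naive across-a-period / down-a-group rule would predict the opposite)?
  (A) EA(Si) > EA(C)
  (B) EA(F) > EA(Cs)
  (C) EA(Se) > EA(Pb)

(A)

The general trend: electron affinity increases across a period and decreases down a group.
(A) Si (period 3, group 14) vs C (period 2, group 14): the stated order contradicts the simple trend.
(B) F (period 2, group 17) vs Cs (period 6, group 1): the stated order agrees with the simple trend.
(C) Se (period 4, group 16) vs Pb (period 6, group 14): the stated order agrees with the simple trend.
The exception is (A): Si's larger, more diffuse 3p orbitals accept an added electron slightly more readily than C's compact 2p.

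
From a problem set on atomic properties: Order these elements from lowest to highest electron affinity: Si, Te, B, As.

Atoms with high Z_eff and room in the valence shell (especially the halogens) have the most exothermic electron affinities.
These sit on a diagonal, where the across-period and down-group effects partly cancel.
As > B: period and group pull opposite ways; the across-period shift dominates (78 vs 27 kJ/mol).
Si > As: the two effects oppose for this pair; the down-group effect wins (134 vs 78 kJ/mol).
Te > Si: period and group pull opposite ways; the across-period shift dominates (190 vs 134 kJ/mol).
Approximate values (kJ/mol): B 27, Si 134, As 78, Te 190.
So from lowest to highest: B < As < Si < Te.

B < As < Si < Te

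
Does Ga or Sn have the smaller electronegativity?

Ga

Ga is in period 4, group 13; Sn is in period 5, group 14.
Smaller atoms with higher effective nuclear charge are more electronegative.
A diagonal step moves right (one effect) and down (the opposite effect) at once.
Sn > Ga: the two effects oppose for this pair; the across-period effect wins (1.96 vs 1.81).
For reference (Pauling): Ga 1.81, Sn 1.96.
So Ga has the smaller electronegativity (Ga < Sn).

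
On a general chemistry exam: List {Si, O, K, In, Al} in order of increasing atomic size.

O < Si < Al < In < K

O is in period 2, group 16; Al is in period 3, group 13; Si is in period 3, group 14; K is in period 4, group 1; In is in period 5, group 13.
Across a period the added protons contract the valence shell; down a group each new principal shell makes the atom larger.
These span different periods and groups, so the two trends combine.
Si > O: both effects reinforce here, so Si is clearly the larger of the two.
Al > Si: both are in period 3; the period trend gives Al the larger value.
In > Al: they share group 13; the group trend gives In the larger value.
K > In: period and group pull opposite ways; the across-period shift dominates (196 vs 142 pm).
For reference (pm): O 63, Al 126, Si 116, K 196, In 142.
So from smallest to largest: O < Si < Al < In < K.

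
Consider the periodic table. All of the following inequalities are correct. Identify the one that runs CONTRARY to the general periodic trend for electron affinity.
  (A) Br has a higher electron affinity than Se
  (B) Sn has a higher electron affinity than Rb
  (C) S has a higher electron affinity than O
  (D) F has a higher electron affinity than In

(C)

The general trend: electron affinity increases across a period and decreases down a group.
(A) Br (period 4, group 17) vs Se (period 4, group 16): the stated order agrees with the simple trend.
(B) Sn (period 5, group 14) vs Rb (period 5, group 1): the stated order agrees with the simple trend.
(C) S (period 3, group 16) vs O (period 2, group 16): the stated order contradicts the simple trend.
(D) F (period 2, group 17) vs In (period 5, group 13): the stated order agrees with the simple trend.
The exception is (C): the compact 2p subshell of O repels the added electron more than S's larger 3p does.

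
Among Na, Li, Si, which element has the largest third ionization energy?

Li

IE_3 is the cost of taking one more electron from the +2 cation: Na²⁺ is already 1 electron into the core; Li²⁺ is already 1 electron into the core; Si²⁺ still has 2 valence electrons.
Pulling an electron out of a noble-gas core costs far more than removing a remaining valence electron, so Na and Li sit at the high end of IE_3.
Tabulated IE_3 (kJ/mol): Na 6910, Li 11815, Si 3232.
Overall IE_3 order: Si < Na < Li.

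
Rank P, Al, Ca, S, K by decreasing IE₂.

The second ionization energy removes an electron from the +1 ion. For each element: P⁺ still has 4 valence electrons; Al⁺ still has 2 valence electrons; Ca⁺ still has 1 valence electron; S⁺ still has 5 valence electrons; K⁺ is the bare [Ar] core.
Pulling an electron out of a noble-gas core costs far more than removing a remaining valence electron, so K sits at the high end of IE_2.
Valence configurations: P⁺ [Ne]3s²3p², Al⁺ [Ne]3s², Ca⁺ [Ar]4s¹, S⁺ [Ne]3s²3p³.
Tabulated IE_2 (kJ/mol): P 1907, Al 1817, Ca 1145, S 2252, K 3052.
Overall IE_2 order: Ca < Al < P < S < K.

K > S > P > Al > Ca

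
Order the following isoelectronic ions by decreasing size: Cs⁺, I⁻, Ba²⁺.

All of these have 54 electrons, so size is governed by nuclear charge alone: the more protons, the stronger the pull on the same electron cloud, and the smaller the ion.
Nuclear charges: Ba²⁺ (Z=56), Cs⁺ (Z=55), I⁻ (Z=53).
Largest to smallest: I⁻ > Cs⁺ > Ba²⁺.

I⁻ > Cs⁺ > Ba²⁺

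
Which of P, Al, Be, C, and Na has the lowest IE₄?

The fourth ionization energy removes an electron from the +3 ion. For each element: P³⁺ still has 2 valence electrons; Al³⁺ is the bare [Ne] core; Be³⁺ is already 1 electron into the core; C³⁺ still has 1 valence electron; Na³⁺ is already 2 electrons into the core.
Breaking into a closed-shell core is much more expensive than removing a leftover valence electron — Na, Al and Be have the largest IE_4 here.
Valence configurations: P³⁺ [Ne]3s², C³⁺ [He]2s¹.
Tabulated IE_4 (kJ/mol): P 4964, Al 11577, Be 21007, C 6223, Na 9543.
Overall IE_4 order: P < C < Na < Al < Be.

P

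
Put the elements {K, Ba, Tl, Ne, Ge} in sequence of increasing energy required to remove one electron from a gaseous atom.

K, Ba, Tl, Ge, Ne

Ne is in period 2, group 18; K is in period 4, group 1; Ge is in period 4, group 14; Ba is in period 6, group 2; Tl is in period 6, group 13.
IE₁ increases left→right with effective nuclear charge and decreases top→bottom as the valence shell moves farther out.
Neither a single period nor a single group — weigh both effects.
Ba > K: the two effects oppose for this pair; the across-period effect wins (503 vs 419 kJ/mol).
Tl > Ba: both are in period 6; the period trend gives Tl the larger value.
Ge > Tl: both effects reinforce here, so Ge is clearly the higher of the two.
Ne > Ge: relative to Ge, both the across-period and down-group shifts push Ne's first ionization energy up.
Tabulated first ionization energy (kJ/mol): Ne 2081, K 419, Ge 762, Ba 503, Tl 589.
So from lowest to highest: K < Ba < Tl < Ge < Ne.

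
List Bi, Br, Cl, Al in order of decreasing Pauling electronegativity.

Cl > Br > Bi > Al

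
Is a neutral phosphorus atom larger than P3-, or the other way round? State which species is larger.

P3-

Forming P3- adds 3 electrons to P. More electron–electron repulsion in the same shell, with unchanged nuclear charge, lets the cloud expand.
An anion is larger than its parent atom: P3- > P.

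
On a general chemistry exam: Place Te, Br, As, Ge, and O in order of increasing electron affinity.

O is in period 2, group 16; Ge is in period 4, group 14; As is in period 4, group 15; Br is in period 4, group 17; Te is in period 5, group 16.
Adding an electron releases more energy for atoms nearer the top right (short of the noble gases).
Here both period and group differ, so the two effects have to be weighed against each other.
Ge > As: this pair runs against the simple trend — see the exception note.
O > Ge: both effects reinforce here, so O is clearly the higher of the two.
Te > O: this pair runs against the simple trend — see the exception note.
Br > Te: relative to Te, both the across-period and down-group shifts push Br's electron affinity up.
Note the exception: Ge has a higher electron affinity than As, contrary to the simple trend — adding an electron to As's half-filled 4p³ is unfavourable, so Ge (4p²) has the more exothermic EA.
Note the exception: Te has a higher electron affinity than O, contrary to the simple trend — O's compact 2p subshell gives strong electron–electron repulsion on the added electron.
For reference (kJ/mol): O 141, Ge 119, As 78, Br 325, Te 190.
So from lowest to highest: As < Ge < O < Te < Br.

As < Ge < O < Te < Br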